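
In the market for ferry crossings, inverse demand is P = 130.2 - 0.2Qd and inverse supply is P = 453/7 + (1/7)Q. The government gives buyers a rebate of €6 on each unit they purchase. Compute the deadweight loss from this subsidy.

Deadweight loss = €52.5

Pre-subsidy: 130.2 - 0.2Q = 453/7 + (1/7)Q gives Q* = 191 and P* = 92.
With the rebate, buyers effectively pay Pb = Ps − 6, where Ps is the price sellers receive.
On the curves, Pb = 130.2 - 0.2Q and Ps = 453/7 + (1/7)Q; the wedge Ps − Pb = 6 gives 453/7 + (1/7)Q − (130.2 - 0.2Q) = 6, so Q' = 208.5.
Then Pb = 130.2 − 0.2·208.5 = 88.5 and Ps = 453/7 + (1/7)·208.5 = 94.5.
The subsidy expands output by 208.5 − 191 = 17.5 past the efficient level; on those units the gap between marginal cost and willingness to pay runs from 0 up to 6.
DWL = ½ × 6 × 17.5 = 52.5.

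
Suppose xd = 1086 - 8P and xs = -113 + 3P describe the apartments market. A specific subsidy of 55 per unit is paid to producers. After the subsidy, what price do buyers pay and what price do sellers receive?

Buyers pay 94; sellers receive 149

Pre-subsidy: 1086 - 8P = -113 + 3P gives P* = 109, x* = 214.
With the subsidy, sellers receive Ps = Pb + 55 for each unit, where Pb is the price buyers pay.
Supply in terms of Pb becomes xs = -113 + 3(Pb + 55) = 52 + 3Pb. Setting this equal to demand: 1086 - 8Pb = 52 + 3Pb, so Pb = 94.
Sellers receive Ps = 94 + 55 = 149; x' = 1086 − 8·94 = 334.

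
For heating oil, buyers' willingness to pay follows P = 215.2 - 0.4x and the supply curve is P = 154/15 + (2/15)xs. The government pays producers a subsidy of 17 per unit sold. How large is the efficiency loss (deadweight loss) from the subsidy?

Pre-subsidy: 215.2 - 0.4x = 154/15 + (2/15)x gives x* = 384.25 and P* = 61.5.
With the subsidy, sellers receive Ps = Pb + 17 for each unit, where Pb is the price buyers pay.
On the curves, Pb = 215.2 - 0.4x and Ps = 154/15 + (2/15)x; the wedge Ps − Pb = 17 gives 154/15 + (2/15)x − (215.2 - 0.4x) = 17, so x' = 416.125.
Then Pb = 215.2 − 0.4·416.125 = 48.75 and Ps = 154/15 + (2/15)·416.125 = 65.75.
The subsidy expands output by 416.125 − 384.25 = 31.875 past the efficient level; on those units the gap between marginal cost and willingness to pay runs from 0 up to 17.
DWL = ½ × 17 × 31.875 = 270.9375.

Deadweight loss = 270.9375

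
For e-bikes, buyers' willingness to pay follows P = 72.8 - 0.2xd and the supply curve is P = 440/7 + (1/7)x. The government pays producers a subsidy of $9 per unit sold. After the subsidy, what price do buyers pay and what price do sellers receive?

Pre-subsidy: 72.8 - 0.2x = 440/7 + (1/7)x gives x* = 29 and P* = 67.
With the subsidy, sellers receive Ps = Pb + 9 for each unit, where Pb is the price buyers pay.
On the curves, Pb = 72.8 - 0.2x and Ps = 440/7 + (1/7)x; the wedge Ps − Pb = 9 gives 440/7 + (1/7)x − (72.8 - 0.2x) = 9, so x' = 55.25.
Then Pb = 72.8 − 0.2·55.25 = 61.75 and Ps = 440/7 + (1/7)·55.25 = 70.75.

Buyers pay $61.75; sellers receive $70.75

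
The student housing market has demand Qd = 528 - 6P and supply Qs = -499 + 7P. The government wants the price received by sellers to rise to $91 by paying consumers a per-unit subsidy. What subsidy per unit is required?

At a seller price of 91, quantity supplied is -499 + 7·91 = 138.
Buyers absorb 138 only when they pay Pb with 528 − 6·Pb = 138, i.e. Pb = 65.
s = Ps − Pb = 91 − 65 = 26.

Required subsidy s = $26 per unit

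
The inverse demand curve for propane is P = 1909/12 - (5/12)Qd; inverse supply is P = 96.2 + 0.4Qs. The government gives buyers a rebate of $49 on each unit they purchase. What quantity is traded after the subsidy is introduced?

Pre-subsidy: 1909/12 - (5/12)Q = 96.2 + 0.4Q gives Q* = 77 and P* = 127.
With the rebate, buyers effectively pay Pb = Ps − 49, where Ps is the price sellers receive.
On the curves, Pb = 1909/12 - (5/12)Q and Ps = 96.2 + 0.4Q; the wedge Ps − Pb = 49 gives 96.2 + 0.4Q − (1909/12 - (5/12)Q) = 49, so Q' = 137.
Then Pb = 1909/12 − (5/12)·137 = 102 and Ps = 96.2 + 0.4·137 = 151.

Q' = 137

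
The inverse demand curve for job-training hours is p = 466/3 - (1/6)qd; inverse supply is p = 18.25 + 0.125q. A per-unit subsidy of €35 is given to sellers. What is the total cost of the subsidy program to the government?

Government cost = €20650

Pre-subsidy: 466/3 - (1/6)q = 18.25 + 0.125q gives q* = 470 and p* = 77.
With the subsidy, sellers receive ps = pb + 35 for each unit, where pb is the price buyers pay.
On the curves, pb = 466/3 - (1/6)q and ps = 18.25 + 0.125q; the wedge ps − pb = 35 gives 18.25 + 0.125q − (466/3 - (1/6)q) = 35, so q' = 590.
Then pb = 466/3 − (1/6)·590 = 57 and ps = 18.25 + 0.125·590 = 92.
Government outlay = subsidy × quantity = 35 × 590 = 20650.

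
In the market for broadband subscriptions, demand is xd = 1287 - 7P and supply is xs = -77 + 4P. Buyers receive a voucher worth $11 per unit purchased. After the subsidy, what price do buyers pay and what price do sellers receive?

Buyers pay $120; sellers receive $131

Pre-subsidy: 1287 - 7P = -77 + 4P gives P* = 124, x* = 419.
With the rebate, buyers effectively pay Pb = Ps − 11, where Ps is the price sellers receive.
Demand in terms of Ps becomes xd = 1287 − 7(Ps − 11) = 1364 - 7Ps. Setting this equal to supply: 1364 - 7Ps = -77 + 4Ps, so Ps = 131.
Buyers pay Pb = 131 − 11 = 120; x' = -77 + 4·131 = 447.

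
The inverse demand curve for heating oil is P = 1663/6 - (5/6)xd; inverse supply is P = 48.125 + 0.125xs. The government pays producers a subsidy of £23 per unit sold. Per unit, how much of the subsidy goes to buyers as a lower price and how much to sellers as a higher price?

Pre-subsidy: 1663/6 - (5/6)x = 48.125 + 0.125x gives x* = 239 and P* = 78.
With the subsidy, sellers receive Ps = Pb + 23 for each unit, where Pb is the price buyers pay.
On the curves, Pb = 1663/6 - (5/6)x and Ps = 48.125 + 0.125x; the wedge Ps − Pb = 23 gives 48.125 + 0.125x − (1663/6 - (5/6)x) = 23, so x' = 263.
Then Pb = 1663/6 − (5/6)·263 = 58 and Ps = 48.125 + 0.125·263 = 81.
Buyers' price falls by P* − Pb = 78 − 58 = 20; sellers' price rises by Ps − P* = 81 − 78 = 3.

Buyers gain £20 per unit; sellers gain £3 per unit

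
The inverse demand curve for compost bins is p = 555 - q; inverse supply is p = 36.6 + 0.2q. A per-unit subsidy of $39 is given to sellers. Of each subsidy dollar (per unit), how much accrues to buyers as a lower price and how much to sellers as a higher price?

Buyers gain $32.5 per unit; sellers gain $6.5 per unit

Pre-subsidy: 555 - q = 36.6 + 0.2q gives q* = 432 and p* = 123.
With the subsidy, sellers receive ps = pb + 39 for each unit, where pb is the price buyers pay.
On the curves, pb = 555 - q and ps = 36.6 + 0.2q; the wedge ps − pb = 39 gives 36.6 + 0.2q − (555 - q) = 39, so q' = 464.5.
Then pb = 555 − 1·464.5 = 90.5 and ps = 36.6 + 0.2·464.5 = 129.5.
Buyers' price falls by p* − pb = 123 − 90.5 = 32.5; sellers' price rises by ps − p* = 129.5 − 123 = 6.5.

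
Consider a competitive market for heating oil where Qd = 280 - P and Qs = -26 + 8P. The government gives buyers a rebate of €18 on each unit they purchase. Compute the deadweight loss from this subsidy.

Pre-subsidy: 280 - P = -26 + 8P gives P* = 34, Q* = 246.
With the rebate, buyers effectively pay Pb = Ps − 18, where Ps is the price sellers receive.
Demand in terms of Ps becomes Qd = 280 − 1(Ps − 18) = 298 - Ps. Setting this equal to supply: 298 - Ps = -26 + 8Ps, so Ps = 36.
Buyers pay Pb = 36 − 18 = 18; Q' = -26 + 8·36 = 262.
The subsidy expands output by 262 − 246 = 16 past the efficient level; on those units the gap between marginal cost and willingness to pay runs from 0 up to 18.
DWL = ½ × 18 × 16 = 144.

Deadweight loss = €144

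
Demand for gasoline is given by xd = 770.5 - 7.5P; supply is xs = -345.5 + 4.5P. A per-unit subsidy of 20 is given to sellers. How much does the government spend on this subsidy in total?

Pre-subsidy: 770.5 - 7.5P = -345.5 + 4.5P gives P* = 93, x* = 73.
With the subsidy, sellers receive Ps = Pb + 20 for each unit, where Pb is the price buyers pay.
Supply in terms of Pb becomes xs = -345.5 + 4.5(Pb + 20) = -255.5 + 4.5Pb. Setting this equal to demand: 770.5 - 7.5Pb = -255.5 + 4.5Pb, so Pb = 85.5.
Sellers receive Ps = 85.5 + 20 = 105.5; x' = 770.5 − 7.5·85.5 = 129.25.
Government outlay = subsidy × quantity = 20 × 129.25 = 2585.

Government cost = 2585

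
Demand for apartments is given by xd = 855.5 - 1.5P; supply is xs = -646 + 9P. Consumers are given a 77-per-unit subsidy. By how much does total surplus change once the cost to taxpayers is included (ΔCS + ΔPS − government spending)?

Net change in total surplus = -3811.5

Pre-subsidy: 855.5 - 1.5P = -646 + 9P gives P* = 143, x* = 641.
With the rebate, buyers effectively pay Pb = Ps − 77, where Ps is the price sellers receive.
Demand in terms of Ps becomes xd = 855.5 − 1.5(Ps − 77) = 971 - 1.5Ps. Setting this equal to supply: 971 - 1.5Ps = -646 + 9Ps, so Ps = 154.
Buyers pay Pb = 154 − 77 = 77; x' = -646 + 9·154 = 740.
ΔCS = ½(641 + 740)(143 − 77) = 45573; ΔPS = ½(641 + 740)(154 − 143) = 7595.5.
Government spending = 77 × 740 = 56980.
Net change = 45573 + 7595.5 − 56980 = -3811.5. The loss equals the DWL triangle ½·77·99.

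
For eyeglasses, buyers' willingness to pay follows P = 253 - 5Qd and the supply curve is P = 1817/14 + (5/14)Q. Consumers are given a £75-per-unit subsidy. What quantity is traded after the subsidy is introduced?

Pre-subsidy: 253 - 5Q = 1817/14 + (5/14)Q gives Q* = 23 and P* = 138.
With the rebate, buyers effectively pay Pb = Ps − 75, where Ps is the price sellers receive.
On the curves, Pb = 253 - 5Q and Ps = 1817/14 + (5/14)Q; the wedge Ps − Pb = 75 gives 1817/14 + (5/14)Q − (253 - 5Q) = 75, so Q' = 37.
Then Pb = 253 − 5·37 = 68 and Ps = 1817/14 + (5/14)·37 = 143.

Q' = 37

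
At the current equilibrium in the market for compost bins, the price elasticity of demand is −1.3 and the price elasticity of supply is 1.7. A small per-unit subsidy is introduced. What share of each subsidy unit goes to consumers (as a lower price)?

For a small subsidy around the equilibrium, the benefit split depends on the relative slopes, which at a point are proportional to the elasticities.
Buyer share = εs/(εs + |εd|) = 1.7/(1.7 + 1.3) = 17/30; seller share = |εd|/(εs + |εd|) = 13/30.

Consumer share = 17/30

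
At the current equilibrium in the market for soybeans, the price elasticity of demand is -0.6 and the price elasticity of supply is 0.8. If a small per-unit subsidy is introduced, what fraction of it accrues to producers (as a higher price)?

Producer share = 3/7

For a small subsidy around the equilibrium, the benefit split depends on the relative slopes, which at a point are proportional to the elasticities.
Buyer share = εs/(εs + |εd|) = 0.8/(0.8 + 0.6) = 4/7; seller share = |εd|/(εs + |εd|) = 3/7.
So producers capture 3/7 of the subsidy.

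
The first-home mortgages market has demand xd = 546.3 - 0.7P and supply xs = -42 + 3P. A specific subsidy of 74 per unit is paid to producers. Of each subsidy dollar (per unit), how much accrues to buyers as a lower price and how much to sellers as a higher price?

Pre-subsidy: 546.3 - 0.7P = -42 + 3P gives P* = 159, x* = 435.
With the subsidy, sellers receive Ps = Pb + 74 for each unit, where Pb is the price buyers pay.
Supply in terms of Pb becomes xs = -42 + 3(Pb + 74) = 180 + 3Pb. Setting this equal to demand: 546.3 - 0.7Pb = 180 + 3Pb, so Pb = 99.
Sellers receive Ps = 99 + 74 = 173; x' = 546.3 − 0.7·99 = 477.
Buyers' price falls by P* − Pb = 159 − 99 = 60; sellers' price rises by Ps − P* = 173 − 159 = 14.

Buyers gain 60 per unit; sellers gain 14 per unit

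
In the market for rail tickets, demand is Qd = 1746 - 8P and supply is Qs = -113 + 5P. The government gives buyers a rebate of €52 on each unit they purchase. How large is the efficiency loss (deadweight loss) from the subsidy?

Deadweight loss = €4160

Pre-subsidy: 1746 - 8P = -113 + 5P gives P* = 143, Q* = 602.
With the rebate, buyers effectively pay Pb = Ps − 52, where Ps is the price sellers receive.
Demand in terms of Ps becomes Qd = 1746 − 8(Ps − 52) = 2162 - 8Ps. Setting this equal to supply: 2162 - 8Ps = -113 + 5Ps, so Ps = 175.
Buyers pay Pb = 175 − 52 = 123; Q' = -113 + 5·175 = 762.
The subsidy expands output by 762 − 602 = 160 past the efficient level; on those units the gap between marginal cost and willingness to pay runs from 0 up to 52.
DWL = ½ × 52 × 160 = 4160.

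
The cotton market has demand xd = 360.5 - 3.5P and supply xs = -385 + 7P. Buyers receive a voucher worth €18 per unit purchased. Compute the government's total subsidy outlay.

Pre-subsidy: 360.5 - 3.5P = -385 + 7P gives P* = 71, x* = 112.
With the rebate, buyers effectively pay Pb = Ps − 18, where Ps is the price sellers receive.
Demand in terms of Ps becomes xd = 360.5 − 3.5(Ps − 18) = 423.5 - 3.5Ps. Setting this equal to supply: 423.5 - 3.5Ps = -385 + 7Ps, so Ps = 77.
Buyers pay Pb = 77 − 18 = 59; x' = -385 + 7·77 = 154.
Government outlay = subsidy × quantity = 18 × 154 = 2772.

Government cost = €2772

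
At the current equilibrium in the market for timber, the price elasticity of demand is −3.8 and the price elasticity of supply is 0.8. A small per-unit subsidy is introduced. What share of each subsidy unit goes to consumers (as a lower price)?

For a small subsidy around the equilibrium, the benefit split depends on the relative slopes, which at a point are proportional to the elasticities.
Buyer share = εs/(εs + |εd|) = 0.8/(0.8 + 3.8) = 4/23; seller share = |εd|/(εs + |εd|) = 19/23.

Consumer share = 4/23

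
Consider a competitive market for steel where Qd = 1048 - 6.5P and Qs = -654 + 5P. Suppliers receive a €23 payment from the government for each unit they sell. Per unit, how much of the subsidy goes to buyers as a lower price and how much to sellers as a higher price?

Buyers gain €10 per unit; sellers gain €13 per unit

Pre-subsidy: 1048 - 6.5P = -654 + 5P gives P* = 148, Q* = 86.
With the subsidy, sellers receive Ps = Pb + 23 for each unit, where Pb is the price buyers pay.
Supply in terms of Pb becomes Qs = -654 + 5(Pb + 23) = -539 + 5Pb. Setting this equal to demand: 1048 - 6.5Pb = -539 + 5Pb, so Pb = 138.
Sellers receive Ps = 138 + 23 = 161; Q' = 1048 − 6.5·138 = 151.
Buyers' price falls by P* − Pb = 148 − 138 = 10; sellers' price rises by Ps − P* = 161 − 148 = 13.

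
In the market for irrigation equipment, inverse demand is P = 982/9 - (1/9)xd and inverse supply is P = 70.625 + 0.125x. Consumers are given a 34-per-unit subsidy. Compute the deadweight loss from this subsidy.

Pre-subsidy: 982/9 - (1/9)x = 70.625 + 0.125x gives x* = 163 and P* = 91.
With the rebate, buyers effectively pay Pb = Ps − 34, where Ps is the price sellers receive.
On the curves, Pb = 982/9 - (1/9)x and Ps = 70.625 + 0.125x; the wedge Ps − Pb = 34 gives 70.625 + 0.125x − (982/9 - (1/9)x) = 34, so x' = 307.
Then Pb = 982/9 − (1/9)·307 = 75 and Ps = 70.625 + 0.125·307 = 109.
The subsidy expands output by 307 − 163 = 144 past the efficient level; on those units the gap between marginal cost and willingness to pay runs from 0 up to 34.
DWL = ½ × 34 × 144 = 2448.

Deadweight loss = 2448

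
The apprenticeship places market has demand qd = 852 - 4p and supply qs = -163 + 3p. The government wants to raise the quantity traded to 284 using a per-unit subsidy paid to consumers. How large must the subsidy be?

At q = 284, invert demand for the buyer price: pb = (852 − 284)/4 = 142; invert supply for the seller price: ps = (284 − (-163))/3 = 149.
The subsidy must fill the gap: s = ps − pb = 149 − 142 = 7.

Required subsidy s = 7 per unit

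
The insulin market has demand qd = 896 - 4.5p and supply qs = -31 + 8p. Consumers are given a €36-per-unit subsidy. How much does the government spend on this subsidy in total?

Government cost = €23974.56

Pre-subsidy: 896 - 4.5p = -31 + 8p gives p* = 74.16, q* = 562.28.
With the rebate, buyers effectively pay pb = ps − 36, where ps is the price sellers receive.
Demand in terms of ps becomes qd = 896 − 4.5(ps − 36) = 1058 - 4.5ps. Setting this equal to supply: 1058 - 4.5ps = -31 + 8ps, so ps = 87.12.
Buyers pay pb = 87.12 − 36 = 51.12; q' = -31 + 8·87.12 = 665.96.
Government outlay = subsidy × quantity = 36 × 665.96 = 23974.56.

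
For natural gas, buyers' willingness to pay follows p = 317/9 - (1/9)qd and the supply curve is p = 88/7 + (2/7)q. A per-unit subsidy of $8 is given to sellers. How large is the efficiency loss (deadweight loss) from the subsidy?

Deadweight loss = $80.64

Pre-subsidy: 317/9 - (1/9)q = 88/7 + (2/7)q gives q* = 57.08 and p* = 28.88.
With the subsidy, sellers receive ps = pb + 8 for each unit, where pb is the price buyers pay.
On the curves, pb = 317/9 - (1/9)q and ps = 88/7 + (2/7)q; the wedge ps − pb = 8 gives 88/7 + (2/7)q − (317/9 - (1/9)q) = 8, so q' = 77.24.
Then pb = 317/9 − (1/9)·77.24 = 26.64 and ps = 88/7 + (2/7)·77.24 = 34.64.
The subsidy expands output by 77.24 − 57.08 = 20.16 past the efficient level; on those units the gap between marginal cost and willingness to pay runs from 0 up to 8.
DWL = ½ × 8 × 20.16 = 80.64.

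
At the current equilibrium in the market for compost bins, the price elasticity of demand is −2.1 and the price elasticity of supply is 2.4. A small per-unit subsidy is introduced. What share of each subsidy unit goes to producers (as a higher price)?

Producer share = 7/15

For a small subsidy around the equilibrium, the benefit split depends on the relative slopes, which at a point are proportional to the elasticities.
Buyer share = εs/(εs + |εd|) = 2.4/(2.4 + 2.1) = 8/15; seller share = |εd|/(εs + |εd|) = 7/15.
So producers capture 7/15 of the subsidy.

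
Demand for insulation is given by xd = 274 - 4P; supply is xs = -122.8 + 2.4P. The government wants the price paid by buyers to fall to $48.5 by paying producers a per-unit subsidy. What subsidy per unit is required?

At a buyer price of 48.5, quantity demanded is 274 − 4·48.5 = 80.
Sellers supply 80 only when they receive Ps with -122.8 + 2.4·Ps = 80, i.e. Ps = 84.5.
s = Ps − Pb = 84.5 − 48.5 = 36.

Required subsidy s = $36 per unit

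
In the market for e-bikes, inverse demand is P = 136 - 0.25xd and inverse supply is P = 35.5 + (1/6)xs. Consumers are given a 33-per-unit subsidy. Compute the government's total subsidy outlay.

Pre-subsidy: 136 - 0.25x = 35.5 + (1/6)x gives x* = 241.2 and P* = 75.7.
With the rebate, buyers effectively pay Pb = Ps − 33, where Ps is the price sellers receive.
On the curves, Pb = 136 - 0.25x and Ps = 35.5 + (1/6)x; the wedge Ps − Pb = 33 gives 35.5 + (1/6)x − (136 - 0.25x) = 33, so x' = 320.4.
Then Pb = 136 − 0.25·320.4 = 55.9 and Ps = 35.5 + (1/6)·320.4 = 88.9.
Government outlay = subsidy × quantity = 33 × 320.4 = 10573.2.

Government cost = 10573.2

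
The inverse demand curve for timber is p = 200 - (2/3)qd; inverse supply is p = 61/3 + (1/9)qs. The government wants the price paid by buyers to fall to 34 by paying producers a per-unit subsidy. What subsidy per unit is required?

At a buyer price of 34, quantity demanded is 300 − 1.5·34 = 249.
Sellers supply 249 only when they receive ps = 61/3 + (1/9)·249 = 48.
s = ps − pb = 48 − 34 = 14.

Required subsidy s = 14 per unit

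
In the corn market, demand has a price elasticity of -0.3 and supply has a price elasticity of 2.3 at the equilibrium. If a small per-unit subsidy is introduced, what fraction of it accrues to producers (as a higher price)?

For a small subsidy around the equilibrium, the benefit split depends on the relative slopes, which at a point are proportional to the elasticities.
Buyer share = εs/(εs + |εd|) = 2.3/(2.3 + 0.3) = 23/26; seller share = |εd|/(εs + |εd|) = 3/26.
So producers capture 3/26 of the subsidy.

Producer share = 3/26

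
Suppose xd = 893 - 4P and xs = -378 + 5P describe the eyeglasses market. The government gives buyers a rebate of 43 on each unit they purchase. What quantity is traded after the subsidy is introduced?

x' = 1271/3

Pre-subsidy: 893 - 4P = -378 + 5P gives P* = 1271/9, x* = 2953/9.
With the rebate, buyers effectively pay Pb = Ps − 43, where Ps is the price sellers receive.
Demand in terms of Ps becomes xd = 893 − 4(Ps − 43) = 1065 - 4Ps. Setting this equal to supply: 1065 - 4Ps = -378 + 5Ps, so Ps = 481/3.
Buyers pay Pb = 481/3 − 43 = 352/3; x' = -378 + 5·(481/3) = 1271/3.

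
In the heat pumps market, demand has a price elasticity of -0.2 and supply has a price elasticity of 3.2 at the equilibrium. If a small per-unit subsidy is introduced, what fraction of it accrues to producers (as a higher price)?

For a small subsidy around the equilibrium, the benefit split depends on the relative slopes, which at a point are proportional to the elasticities.
Buyer share = εs/(εs + |εd|) = 3.2/(3.2 + 0.2) = 16/17; seller share = |εd|/(εs + |εd|) = 1/17.
So producers capture 1/17 of the subsidy.

Producer share = 1/17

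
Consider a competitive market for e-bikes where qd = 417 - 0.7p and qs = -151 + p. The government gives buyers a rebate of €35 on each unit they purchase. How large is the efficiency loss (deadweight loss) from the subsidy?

Pre-subsidy: 417 - 0.7p = -151 + p gives p* = 5680/17, q* = 3113/17.
With the rebate, buyers effectively pay pb = ps − 35, where ps is the price sellers receive.
Demand in terms of ps becomes qd = 417 − 0.7(ps − 35) = 441.5 - 0.7ps. Setting this equal to supply: 441.5 - 0.7ps = -151 + ps, so ps = 5925/17.
Buyers pay pb = 5925/17 − 35 = 5330/17; q' = -151 + 1·(5925/17) = 3358/17.
The subsidy expands output by 3358/17 − 3113/17 = 245/17 past the efficient level; on those units the gap between marginal cost and willingness to pay runs from 0 up to 35.
DWL = ½ × 35 × 245/17 = 8575/34.

Deadweight loss = 8575/34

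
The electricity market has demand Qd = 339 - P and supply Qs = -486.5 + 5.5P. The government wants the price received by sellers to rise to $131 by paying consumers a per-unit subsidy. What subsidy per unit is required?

Required subsidy s = $26 per unit

At a seller price of 131, quantity supplied is -486.5 + 5.5·131 = 234.
Buyers absorb 234 only when they pay Pb with 339 − 1·Pb = 234, i.e. Pb = 105.
s = Ps − Pb = 131 − 105 = 26.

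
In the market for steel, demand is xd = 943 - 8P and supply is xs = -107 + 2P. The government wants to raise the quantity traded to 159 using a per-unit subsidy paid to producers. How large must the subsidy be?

At x = 159, invert demand for the buyer price: Pb = (943 − 159)/8 = 98; invert supply for the seller price: Ps = (159 − (-107))/2 = 133.
The subsidy must fill the gap: s = Ps − Pb = 133 − 98 = 35.

Required subsidy s = 35 per unit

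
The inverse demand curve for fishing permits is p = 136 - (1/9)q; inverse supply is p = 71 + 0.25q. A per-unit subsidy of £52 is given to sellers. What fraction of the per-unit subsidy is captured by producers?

Pre-subsidy: 136 - (1/9)q = 71 + 0.25q gives q* = 180 and p* = 116.
With the subsidy, sellers receive ps = pb + 52 for each unit, where pb is the price buyers pay.
On the curves, pb = 136 - (1/9)q and ps = 71 + 0.25q; the wedge ps − pb = 52 gives 71 + 0.25q − (136 - (1/9)q) = 52, so q' = 324.
Then pb = 136 − (1/9)·324 = 100 and ps = 71 + 0.25·324 = 152.
Buyers' price falls by p* − pb = 116 − 100 = 16; sellers' price rises by ps − p* = 152 − 116 = 36.
So producers capture 36/52 = 9/13 of each unit of subsidy.

Producer share = 9/13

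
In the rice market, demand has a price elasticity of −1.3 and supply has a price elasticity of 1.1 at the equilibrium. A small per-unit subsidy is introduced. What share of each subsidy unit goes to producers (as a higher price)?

For a small subsidy around the equilibrium, the benefit split depends on the relative slopes, which at a point are proportional to the elasticities.
Buyer share = εs/(εs + |εd|) = 1.1/(1.1 + 1.3) = 11/24; seller share = |εd|/(εs + |εd|) = 13/24.
So producers capture 13/24 of the subsidy.

Producer share = 13/24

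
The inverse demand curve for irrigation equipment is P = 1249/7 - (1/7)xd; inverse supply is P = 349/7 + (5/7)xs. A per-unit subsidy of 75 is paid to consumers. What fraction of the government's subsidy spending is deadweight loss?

Pre-subsidy: 1249/7 - (1/7)x = 349/7 + (5/7)x gives x* = 150 and P* = 157.
With the rebate, buyers effectively pay Pb = Ps − 75, where Ps is the price sellers receive.
On the curves, Pb = 1249/7 - (1/7)x and Ps = 349/7 + (5/7)x; the wedge Ps − Pb = 75 gives 349/7 + (5/7)x − (1249/7 - (1/7)x) = 75, so x' = 237.5.
Then Pb = 1249/7 − (1/7)·237.5 = 144.5 and Ps = 349/7 + (5/7)·237.5 = 219.5.
ΔCS = ½(150 + 237.5)(157 − 144.5) = 2421.875; ΔPS = ½(150 + 237.5)(219.5 − 157) = 12109.375.
Government spending = 75 × 237.5 = 17812.5.
DWL = ½ × 75 × (237.5 − 150) = 3281.25; fraction = 3281.25 / 17812.5 = 7/38.

DWL / government spending = 7/38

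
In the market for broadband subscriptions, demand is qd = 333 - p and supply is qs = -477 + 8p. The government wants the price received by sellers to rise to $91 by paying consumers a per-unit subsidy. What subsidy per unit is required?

Required subsidy s = $9 per unit

At a seller price of 91, quantity supplied is -477 + 8·91 = 251.
Buyers absorb 251 only when they pay pb with 333 − 1·pb = 251, i.e. pb = 82.
s = ps − pb = 91 − 82 = 9.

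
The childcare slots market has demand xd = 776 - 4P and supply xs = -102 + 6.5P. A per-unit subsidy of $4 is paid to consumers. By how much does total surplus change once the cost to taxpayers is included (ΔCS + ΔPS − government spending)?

Net change in total surplus = -416/21

Pre-subsidy: 776 - 4P = -102 + 6.5P gives P* = 1756/21, x* = 9272/21.
With the rebate, buyers effectively pay Pb = Ps − 4, where Ps is the price sellers receive.
Demand in terms of Ps becomes xd = 776 − 4(Ps − 4) = 792 - 4Ps. Setting this equal to supply: 792 - 4Ps = -102 + 6.5Ps, so Ps = 596/7.
Buyers pay Pb = 596/7 − 4 = 568/7; x' = -102 + 6.5·(596/7) = 3160/7.
ΔCS = ½(9272/21 + 3160/7)(1756/21 − 568/7) = 487552/441; ΔPS = ½(9272/21 + 3160/7)(596/7 − 1756/21) = 300032/441.
Government spending = 4 × 3160/7 = 12640/7.
Net change = 487552/441 + 300032/441 − 12640/7 = -416/21. The loss equals the DWL triangle ½·4·208/21.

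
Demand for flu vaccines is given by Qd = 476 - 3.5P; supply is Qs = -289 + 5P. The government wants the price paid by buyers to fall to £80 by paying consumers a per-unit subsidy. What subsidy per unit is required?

Required subsidy s = £17 per unit

At a buyer price of 80, quantity demanded is 476 − 3.5·80 = 196.
Sellers supply 196 only when they receive Ps with -289 + 5·Ps = 196, i.e. Ps = 97.
s = Ps − Pb = 97 − 80 = 17.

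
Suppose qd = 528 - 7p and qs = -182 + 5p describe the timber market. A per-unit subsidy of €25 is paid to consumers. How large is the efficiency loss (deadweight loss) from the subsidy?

Pre-subsidy: 528 - 7p = -182 + 5p gives p* = 355/6, q* = 683/6.
With the rebate, buyers effectively pay pb = ps − 25, where ps is the price sellers receive.
Demand in terms of ps becomes qd = 528 − 7(ps − 25) = 703 - 7ps. Setting this equal to supply: 703 - 7ps = -182 + 5ps, so ps = 73.75.
Buyers pay pb = 73.75 − 25 = 48.75; q' = -182 + 5·73.75 = 186.75.
The subsidy expands output by 186.75 − 683/6 = 875/12 past the efficient level; on those units the gap between marginal cost and willingness to pay runs from 0 up to 25.
DWL = ½ × 25 × 875/12 = 21875/24.

Deadweight loss = 21875/24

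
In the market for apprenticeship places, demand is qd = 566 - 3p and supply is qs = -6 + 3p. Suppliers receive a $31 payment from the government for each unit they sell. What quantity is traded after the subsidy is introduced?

q' = 326.5

Pre-subsidy: 566 - 3p = -6 + 3p gives p* = 286/3, q* = 280.
With the subsidy, sellers receive ps = pb + 31 for each unit, where pb is the price buyers pay.
Supply in terms of pb becomes qs = -6 + 3(pb + 31) = 87 + 3pb. Setting this equal to demand: 566 - 3pb = 87 + 3pb, so pb = 479/6.
Sellers receive ps = 479/6 + 31 = 665/6; q' = 566 − 3·(479/6) = 326.5.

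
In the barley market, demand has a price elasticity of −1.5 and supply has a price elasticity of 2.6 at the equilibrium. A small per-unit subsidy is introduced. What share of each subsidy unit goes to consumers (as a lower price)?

For a small subsidy around the equilibrium, the benefit split depends on the relative slopes, which at a point are proportional to the elasticities.
Buyer share = εs/(εs + |εd|) = 2.6/(2.6 + 1.5) = 26/41; seller share = |εd|/(εs + |εd|) = 15/41.

Consumer share = 26/41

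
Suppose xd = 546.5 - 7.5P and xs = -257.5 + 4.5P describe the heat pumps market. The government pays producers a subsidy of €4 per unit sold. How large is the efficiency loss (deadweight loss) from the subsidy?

Deadweight loss = €22.5

Pre-subsidy: 546.5 - 7.5P = -257.5 + 4.5P gives P* = 67, x* = 44.
With the subsidy, sellers receive Ps = Pb + 4 for each unit, where Pb is the price buyers pay.
Supply in terms of Pb becomes xs = -257.5 + 4.5(Pb + 4) = -239.5 + 4.5Pb. Setting this equal to demand: 546.5 - 7.5Pb = -239.5 + 4.5Pb, so Pb = 65.5.
Sellers receive Ps = 65.5 + 4 = 69.5; x' = 546.5 − 7.5·65.5 = 55.25.
The subsidy expands output by 55.25 − 44 = 11.25 past the efficient level; on those units the gap between marginal cost and willingness to pay runs from 0 up to 4.
DWL = ½ × 4 × 11.25 = 22.5.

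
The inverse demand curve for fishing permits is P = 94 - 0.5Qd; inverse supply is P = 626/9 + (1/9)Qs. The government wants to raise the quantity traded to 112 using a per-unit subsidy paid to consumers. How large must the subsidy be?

At Q = 112, from the demand curve buyers pay Pb = 94 − 0.5·112 = 38; from the supply curve sellers need Ps = 626/9 + (1/9)·112 = 82.
The subsidy must fill the gap: s = Ps − Pb = 82 − 38 = 44.

Required subsidy s = 44 per unit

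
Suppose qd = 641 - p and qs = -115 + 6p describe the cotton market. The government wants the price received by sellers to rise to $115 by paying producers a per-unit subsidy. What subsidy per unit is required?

At a seller price of 115, quantity supplied is -115 + 6·115 = 575.
Buyers absorb 575 only when they pay pb with 641 − 1·pb = 575, i.e. pb = 66.
s = ps − pb = 115 − 66 = 49.

Required subsidy s = $49 per unit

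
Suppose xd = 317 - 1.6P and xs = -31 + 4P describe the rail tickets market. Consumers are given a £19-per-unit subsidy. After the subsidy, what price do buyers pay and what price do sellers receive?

Pre-subsidy: 317 - 1.6P = -31 + 4P gives P* = 435/7, x* = 1523/7.
With the rebate, buyers effectively pay Pb = Ps − 19, where Ps is the price sellers receive.
Demand in terms of Ps becomes xd = 317 − 1.6(Ps − 19) = 347.4 - 1.6Ps. Setting this equal to supply: 347.4 - 1.6Ps = -31 + 4Ps, so Ps = 473/7.
Buyers pay Pb = 473/7 − 19 = 340/7; x' = -31 + 4·(473/7) = 1675/7.

Buyers pay 340/7; sellers receive 473/7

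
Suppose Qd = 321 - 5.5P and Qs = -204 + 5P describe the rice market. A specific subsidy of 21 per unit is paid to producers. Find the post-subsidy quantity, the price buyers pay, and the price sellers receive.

Q' = 101; buyers pay 40; sellers receive 61

Pre-subsidy: 321 - 5.5P = -204 + 5P gives P* = 50, Q* = 46.
With the subsidy, sellers receive Ps = Pb + 21 for each unit, where Pb is the price buyers pay.
Supply in terms of Pb becomes Qs = -204 + 5(Pb + 21) = -99 + 5Pb. Setting this equal to demand: 321 - 5.5Pb = -99 + 5Pb, so Pb = 40.
Sellers receive Ps = 40 + 21 = 61; Q' = 321 − 5.5·40 = 101.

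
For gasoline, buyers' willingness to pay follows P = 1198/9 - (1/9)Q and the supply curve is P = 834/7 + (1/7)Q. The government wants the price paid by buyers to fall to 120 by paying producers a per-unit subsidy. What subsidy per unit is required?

Required subsidy s = 16 per unit

At a buyer price of 120, quantity demanded is 1198 − 9·120 = 118.
Sellers supply 118 only when they receive Ps = 834/7 + (1/7)·118 = 136.
s = Ps − Pb = 136 − 120 = 16.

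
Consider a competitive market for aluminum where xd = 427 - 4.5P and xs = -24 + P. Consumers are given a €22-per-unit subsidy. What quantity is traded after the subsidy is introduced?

Pre-subsidy: 427 - 4.5P = -24 + P gives P* = 82, x* = 58.
With the rebate, buyers effectively pay Pb = Ps − 22, where Ps is the price sellers receive.
Demand in terms of Ps becomes xd = 427 − 4.5(Ps − 22) = 526 - 4.5Ps. Setting this equal to supply: 526 - 4.5Ps = -24 + Ps, so Ps = 100.
Buyers pay Pb = 100 − 22 = 78; x' = -24 + 1·100 = 76.

x' = 76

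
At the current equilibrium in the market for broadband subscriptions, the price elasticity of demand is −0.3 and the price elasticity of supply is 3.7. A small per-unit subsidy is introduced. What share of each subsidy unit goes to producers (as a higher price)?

Producer share = 0.075

For a small subsidy around the equilibrium, the benefit split depends on the relative slopes, which at a point are proportional to the elasticities.
Buyer share = εs/(εs + |εd|) = 3.7/(3.7 + 0.3) = 0.925; seller share = |εd|/(εs + |εd|) = 0.075.
So producers capture 0.075 of the subsidy.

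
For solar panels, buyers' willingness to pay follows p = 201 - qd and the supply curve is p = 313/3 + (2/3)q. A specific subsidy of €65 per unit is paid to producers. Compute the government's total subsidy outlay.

Government cost = €6305

Pre-subsidy: 201 - q = 313/3 + (2/3)q gives q* = 58 and p* = 143.
With the subsidy, sellers receive ps = pb + 65 for each unit, where pb is the price buyers pay.
On the curves, pb = 201 - q and ps = 313/3 + (2/3)q; the wedge ps − pb = 65 gives 313/3 + (2/3)q − (201 - q) = 65, so q' = 97.
Then pb = 201 − 1·97 = 104 and ps = 313/3 + (2/3)·97 = 169.
Government outlay = subsidy × quantity = 65 × 97 = 6305.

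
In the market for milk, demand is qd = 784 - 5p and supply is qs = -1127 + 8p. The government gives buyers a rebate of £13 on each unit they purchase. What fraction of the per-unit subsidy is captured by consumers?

Consumer share = 8/13

Pre-subsidy: 784 - 5p = -1127 + 8p gives p* = 147, q* = 49.
With the rebate, buyers effectively pay pb = ps − 13, where ps is the price sellers receive.
Demand in terms of ps becomes qd = 784 − 5(ps − 13) = 849 - 5ps. Setting this equal to supply: 849 - 5ps = -1127 + 8ps, so ps = 152.
Buyers pay pb = 152 − 13 = 139; q' = -1127 + 8·152 = 89.
Buyers' price falls by p* − pb = 147 − 139 = 8; sellers' price rises by ps − p* = 152 − 147 = 5.
So consumers capture 8/13 = 8/13 of each unit of subsidy.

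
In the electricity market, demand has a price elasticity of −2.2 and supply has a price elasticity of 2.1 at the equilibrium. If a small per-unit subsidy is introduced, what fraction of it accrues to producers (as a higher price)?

For a small subsidy around the equilibrium, the benefit split depends on the relative slopes, which at a point are proportional to the elasticities.
Buyer share = εs/(εs + |εd|) = 2.1/(2.1 + 2.2) = 21/43; seller share = |εd|/(εs + |εd|) = 22/43.
So producers capture 22/43 of the subsidy.

Producer share = 22/43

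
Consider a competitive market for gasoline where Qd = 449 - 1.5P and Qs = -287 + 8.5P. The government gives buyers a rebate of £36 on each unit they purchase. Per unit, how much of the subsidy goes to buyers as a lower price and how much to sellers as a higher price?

Pre-subsidy: 449 - 1.5P = -287 + 8.5P gives P* = 73.6, Q* = 338.6.
With the rebate, buyers effectively pay Pb = Ps − 36, where Ps is the price sellers receive.
Demand in terms of Ps becomes Qd = 449 − 1.5(Ps − 36) = 503 - 1.5Ps. Setting this equal to supply: 503 - 1.5Ps = -287 + 8.5Ps, so Ps = 79.
Buyers pay Pb = 79 − 36 = 43; Q' = -287 + 8.5·79 = 384.5.
Buyers' price falls by P* − Pb = 73.6 − 43 = 30.6; sellers' price rises by Ps − P* = 79 − 73.6 = 5.4.

Buyers gain £30.6 per unit; sellers gain £5.4 per unit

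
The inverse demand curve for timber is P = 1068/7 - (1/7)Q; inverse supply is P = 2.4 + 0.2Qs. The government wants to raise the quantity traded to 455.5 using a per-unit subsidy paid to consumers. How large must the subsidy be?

At Q = 455.5, from the demand curve buyers pay Pb = 1068/7 − (1/7)·455.5 = 87.5; from the supply curve sellers need Ps = 2.4 + 0.2·455.5 = 93.5.
The subsidy must fill the gap: s = Ps − Pb = 93.5 − 87.5 = 6.

Required subsidy s = 6 per unit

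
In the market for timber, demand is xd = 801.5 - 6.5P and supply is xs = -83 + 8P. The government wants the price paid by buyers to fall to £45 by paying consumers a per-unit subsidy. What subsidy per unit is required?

Required subsidy s = £29 per unit

At a buyer price of 45, quantity demanded is 801.5 − 6.5·45 = 509.
Sellers supply 509 only when they receive Ps with -83 + 8·Ps = 509, i.e. Ps = 74.
s = Ps − Pb = 74 − 45 = 29.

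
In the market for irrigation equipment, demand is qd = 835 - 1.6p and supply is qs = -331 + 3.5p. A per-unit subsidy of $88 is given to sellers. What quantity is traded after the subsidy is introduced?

Pre-subsidy: 835 - 1.6p = -331 + 3.5p gives p* = 11660/51, q* = 23929/51.
With the subsidy, sellers receive ps = pb + 88 for each unit, where pb is the price buyers pay.
Supply in terms of pb becomes qs = -331 + 3.5(pb + 88) = -23 + 3.5pb. Setting this equal to demand: 835 - 1.6pb = -23 + 3.5pb, so pb = 2860/17.
Sellers receive ps = 2860/17 + 88 = 4356/17; q' = 835 − 1.6·(2860/17) = 9619/17.

q' = 9619/17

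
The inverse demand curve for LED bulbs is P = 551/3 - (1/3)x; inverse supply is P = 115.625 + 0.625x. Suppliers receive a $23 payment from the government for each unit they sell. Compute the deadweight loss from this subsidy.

Pre-subsidy: 551/3 - (1/3)x = 115.625 + 0.625x gives x* = 71 and P* = 160.
With the subsidy, sellers receive Ps = Pb + 23 for each unit, where Pb is the price buyers pay.
On the curves, Pb = 551/3 - (1/3)x and Ps = 115.625 + 0.625x; the wedge Ps − Pb = 23 gives 115.625 + 0.625x − (551/3 - (1/3)x) = 23, so x' = 95.
Then Pb = 551/3 − (1/3)·95 = 152 and Ps = 115.625 + 0.625·95 = 175.
The subsidy expands output by 95 − 71 = 24 past the efficient level; on those units the gap between marginal cost and willingness to pay runs from 0 up to 23.
DWL = ½ × 23 × 24 = 276.

Deadweight loss = $276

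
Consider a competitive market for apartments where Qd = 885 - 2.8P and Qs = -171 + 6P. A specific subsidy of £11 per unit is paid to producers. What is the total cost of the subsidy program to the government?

Government cost = £6270

Pre-subsidy: 885 - 2.8P = -171 + 6P gives P* = 120, Q* = 549.
With the subsidy, sellers receive Ps = Pb + 11 for each unit, where Pb is the price buyers pay.
Supply in terms of Pb becomes Qs = -171 + 6(Pb + 11) = -105 + 6Pb. Setting this equal to demand: 885 - 2.8Pb = -105 + 6Pb, so Pb = 112.5.
Sellers receive Ps = 112.5 + 11 = 123.5; Q' = 885 − 2.8·112.5 = 570.
Government outlay = subsidy × quantity = 11 × 570 = 6270.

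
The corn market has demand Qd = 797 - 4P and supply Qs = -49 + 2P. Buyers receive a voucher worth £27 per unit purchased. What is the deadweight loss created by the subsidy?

Pre-subsidy: 797 - 4P = -49 + 2P gives P* = 141, Q* = 233.
With the rebate, buyers effectively pay Pb = Ps − 27, where Ps is the price sellers receive.
Demand in terms of Ps becomes Qd = 797 − 4(Ps − 27) = 905 - 4Ps. Setting this equal to supply: 905 - 4Ps = -49 + 2Ps, so Ps = 159.
Buyers pay Pb = 159 − 27 = 132; Q' = -49 + 2·159 = 269.
The subsidy expands output by 269 − 233 = 36 past the efficient level; on those units the gap between marginal cost and willingness to pay runs from 0 up to 27.
DWL = ½ × 27 × 36 = 486.

Deadweight loss = £486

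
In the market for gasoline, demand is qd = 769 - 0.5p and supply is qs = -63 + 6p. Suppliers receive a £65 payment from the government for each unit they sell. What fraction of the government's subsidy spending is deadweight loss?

Pre-subsidy: 769 - 0.5p = -63 + 6p gives p* = 128, q* = 705.
With the subsidy, sellers receive ps = pb + 65 for each unit, where pb is the price buyers pay.
Supply in terms of pb becomes qs = -63 + 6(pb + 65) = 327 + 6pb. Setting this equal to demand: 769 - 0.5pb = 327 + 6pb, so pb = 68.
Sellers receive ps = 68 + 65 = 133; q' = 769 − 0.5·68 = 735.
ΔCS = ½(705 + 735)(128 − 68) = 43200; ΔPS = ½(705 + 735)(133 − 128) = 3600.
Government spending = 65 × 735 = 47775.
DWL = ½ × 65 × (735 − 705) = 975; fraction = 975 / 47775 = 1/49.

DWL / government spending = 1/49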